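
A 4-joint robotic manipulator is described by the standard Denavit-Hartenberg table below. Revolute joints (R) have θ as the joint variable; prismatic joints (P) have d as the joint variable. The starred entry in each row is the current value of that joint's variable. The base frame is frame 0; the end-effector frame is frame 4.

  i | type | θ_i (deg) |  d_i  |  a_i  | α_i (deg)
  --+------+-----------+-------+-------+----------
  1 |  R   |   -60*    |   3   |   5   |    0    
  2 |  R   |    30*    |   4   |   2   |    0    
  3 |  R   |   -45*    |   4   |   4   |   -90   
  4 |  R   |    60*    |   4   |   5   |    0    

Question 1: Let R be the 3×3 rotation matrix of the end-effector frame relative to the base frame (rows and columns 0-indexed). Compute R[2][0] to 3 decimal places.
End-effector x-axis (col 0 of R) = (0.1294,-0.4830,-0.8660)
R[2][0] = -0.8660

-0.866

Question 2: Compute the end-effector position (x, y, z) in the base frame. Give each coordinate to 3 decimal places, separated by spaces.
9.778 -10.573 6.670

after link 1: o_1 = (2.5000, -4.3301, 3.0000)
after link 2: o_2 = (4.2321, -5.3301, 7.0000)
after link 3: o_3 = (5.2673, -9.1938, 11.0000)
after link 4: o_4 = (9.7781, -10.5734, 6.6699)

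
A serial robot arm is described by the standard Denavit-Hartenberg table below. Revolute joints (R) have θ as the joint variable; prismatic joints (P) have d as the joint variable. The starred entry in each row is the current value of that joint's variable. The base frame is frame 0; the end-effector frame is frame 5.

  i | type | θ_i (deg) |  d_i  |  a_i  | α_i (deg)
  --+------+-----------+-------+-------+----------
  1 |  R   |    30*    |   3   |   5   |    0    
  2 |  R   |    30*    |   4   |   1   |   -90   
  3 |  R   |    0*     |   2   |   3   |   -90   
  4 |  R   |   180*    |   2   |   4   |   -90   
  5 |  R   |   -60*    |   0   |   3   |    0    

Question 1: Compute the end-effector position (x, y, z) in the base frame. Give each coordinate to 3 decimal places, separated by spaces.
after link 1: o_1 = (4.3301, 2.5000, 3.0000)
after link 2: o_2 = (4.8301, 3.3660, 7.0000)
after link 3: o_3 = (4.5981, 6.9641, 7.0000)
after link 4: o_4 = (2.5981, 3.5000, 5.0000)
after link 5: o_5 = (1.8481, 2.2010, 2.4019)

1.848 2.201 2.402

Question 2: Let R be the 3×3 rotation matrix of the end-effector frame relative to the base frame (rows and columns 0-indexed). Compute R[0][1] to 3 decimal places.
-0.433

End-effector y-axis (col 1 of R) = (-0.4330,-0.7500,0.5000)
R[0][1] = -0.4330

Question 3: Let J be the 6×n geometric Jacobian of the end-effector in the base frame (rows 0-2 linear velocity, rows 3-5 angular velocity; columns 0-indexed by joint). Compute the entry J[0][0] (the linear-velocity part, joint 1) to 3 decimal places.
-2.201

axis z_0 = ẑ; lever o_n−o_0 = (1.8481,2.2010,2.4019)
cross product → J_v[:, 0] = (-2.2010,1.8481,0.0000)
J_ω[:, 0] = z_0
entry J[0][0] = -2.2010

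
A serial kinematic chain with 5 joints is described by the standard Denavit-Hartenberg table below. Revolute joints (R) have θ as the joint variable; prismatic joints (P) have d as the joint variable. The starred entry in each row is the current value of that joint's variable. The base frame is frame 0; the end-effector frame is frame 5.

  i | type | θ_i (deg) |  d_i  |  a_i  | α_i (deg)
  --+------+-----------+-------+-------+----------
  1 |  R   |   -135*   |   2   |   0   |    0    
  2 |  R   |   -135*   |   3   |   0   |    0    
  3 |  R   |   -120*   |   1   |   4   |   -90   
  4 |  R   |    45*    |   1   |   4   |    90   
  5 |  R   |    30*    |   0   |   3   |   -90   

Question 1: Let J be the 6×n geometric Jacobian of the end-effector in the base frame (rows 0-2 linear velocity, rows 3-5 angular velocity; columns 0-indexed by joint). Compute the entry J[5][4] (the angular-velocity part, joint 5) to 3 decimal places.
axis z_4 = (0.6124,-0.3536,0.7071); lever o_n−o_4 = (2.3410,0.3805,-1.8371)
cross product → J_v[:, 4] = (0.3805,2.7803,1.0607)
J_ω[:, 4] = z_4
entry J[5][4] = 0.7071

0.707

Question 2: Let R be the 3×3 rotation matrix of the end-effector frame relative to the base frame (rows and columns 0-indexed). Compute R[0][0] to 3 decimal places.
End-effector x-axis (col 0 of R) = (0.7803,0.1268,-0.6124)
R[0][0] = 0.7803

0.780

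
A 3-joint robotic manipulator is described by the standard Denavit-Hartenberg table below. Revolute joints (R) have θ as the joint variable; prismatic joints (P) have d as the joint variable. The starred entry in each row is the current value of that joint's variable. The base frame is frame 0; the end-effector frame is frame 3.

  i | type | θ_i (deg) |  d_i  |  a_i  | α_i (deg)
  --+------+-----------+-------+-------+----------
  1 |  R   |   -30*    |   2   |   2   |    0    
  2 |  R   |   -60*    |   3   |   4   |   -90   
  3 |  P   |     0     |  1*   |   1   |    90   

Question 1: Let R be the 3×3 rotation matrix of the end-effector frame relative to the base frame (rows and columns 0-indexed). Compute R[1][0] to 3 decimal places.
-1.000

End-effector x-axis (col 0 of R) = (0.0000,-1.0000,0.0000)
R[1][0] = -1.0000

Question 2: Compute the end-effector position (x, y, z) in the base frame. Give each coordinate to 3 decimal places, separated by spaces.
2.732 -6.000 5.000

after link 1: o_1 = (1.7321, -1.0000, 2.0000)
after link 2: o_2 = (1.7321, -5.0000, 5.0000)
after link 3: o_3 = (2.7321, -6.0000, 5.0000)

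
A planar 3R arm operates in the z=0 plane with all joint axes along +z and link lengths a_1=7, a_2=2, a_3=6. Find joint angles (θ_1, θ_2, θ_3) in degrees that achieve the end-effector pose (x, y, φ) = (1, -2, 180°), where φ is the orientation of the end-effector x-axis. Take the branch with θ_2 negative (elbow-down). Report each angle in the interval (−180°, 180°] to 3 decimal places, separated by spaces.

0.000 -90.000 -90.000

wrist centre = target − a_3·(cos φ, sin φ) = (7.0000, -2.0000)
cos θ_2 = (53.0000−7²−2²)/(2·7·2) = 0.0000; θ_2 = -90.0000° (elbow-down)
β = atan2(-2.0000,7.0000) = -15.9454°; ψ = atan2(-2.0000,7.0000) = -15.9454°
θ_1 = β − ψ = -0.0000°
θ_3 = φ − θ_1 − θ_2 = -90.0000° (wrapped to (-180°,180°])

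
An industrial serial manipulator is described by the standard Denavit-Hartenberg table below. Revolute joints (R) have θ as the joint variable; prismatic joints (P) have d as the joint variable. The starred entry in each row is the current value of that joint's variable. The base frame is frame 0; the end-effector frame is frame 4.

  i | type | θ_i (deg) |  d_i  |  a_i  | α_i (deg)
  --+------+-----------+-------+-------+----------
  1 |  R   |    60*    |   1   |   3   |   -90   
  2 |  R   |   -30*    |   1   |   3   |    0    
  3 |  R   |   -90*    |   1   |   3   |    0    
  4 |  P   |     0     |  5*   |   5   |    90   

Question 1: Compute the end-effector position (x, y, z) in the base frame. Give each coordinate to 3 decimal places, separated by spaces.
after link 1: o_1 = (1.5000, 2.5981, 1.0000)
after link 2: o_2 = (1.9330, 5.3481, 2.5000)
after link 3: o_3 = (0.3170, 4.5490, 5.0981)
after link 4: o_4 = (-5.2631, 4.8840, 9.4282)

-5.263 4.884 9.428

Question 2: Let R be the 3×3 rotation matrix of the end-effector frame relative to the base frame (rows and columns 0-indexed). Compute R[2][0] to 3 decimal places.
End-effector x-axis (col 0 of R) = (-0.2500,-0.4330,0.8660)
R[2][0] = 0.8660

0.866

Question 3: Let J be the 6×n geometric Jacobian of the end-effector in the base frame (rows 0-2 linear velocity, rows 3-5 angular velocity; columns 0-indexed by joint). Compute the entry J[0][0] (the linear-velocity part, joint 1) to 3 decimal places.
-4.884

axis z_0 = ẑ; lever o_n−o_0 = (-5.2631,4.8840,9.4282)
cross product → J_v[:, 0] = (-4.8840,-5.2631,0.0000)
J_ω[:, 0] = z_0
entry J[0][0] = -4.8840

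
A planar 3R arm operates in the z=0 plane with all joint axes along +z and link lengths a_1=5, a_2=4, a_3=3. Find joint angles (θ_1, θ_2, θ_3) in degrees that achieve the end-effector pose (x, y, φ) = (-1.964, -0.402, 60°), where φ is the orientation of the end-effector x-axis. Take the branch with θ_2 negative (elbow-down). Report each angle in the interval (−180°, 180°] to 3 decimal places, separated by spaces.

wrist centre = target − a_3·(cos φ, sin φ) = (-3.4640, -3.0001)
cos θ_2 = (20.9998−5²−4²)/(2·5·4) = -0.5000; θ_2 = -120.0004° (elbow-down)
β = atan2(-3.0001,-3.4640) = -139.1051°; ψ = atan2(-3.4641,3.0000) = -49.1067°
θ_1 = β − ψ = -89.9983°
θ_3 = φ − θ_1 − θ_2 = -90.0013° (wrapped to (-180°,180°])

-89.998 -120.000 -90.001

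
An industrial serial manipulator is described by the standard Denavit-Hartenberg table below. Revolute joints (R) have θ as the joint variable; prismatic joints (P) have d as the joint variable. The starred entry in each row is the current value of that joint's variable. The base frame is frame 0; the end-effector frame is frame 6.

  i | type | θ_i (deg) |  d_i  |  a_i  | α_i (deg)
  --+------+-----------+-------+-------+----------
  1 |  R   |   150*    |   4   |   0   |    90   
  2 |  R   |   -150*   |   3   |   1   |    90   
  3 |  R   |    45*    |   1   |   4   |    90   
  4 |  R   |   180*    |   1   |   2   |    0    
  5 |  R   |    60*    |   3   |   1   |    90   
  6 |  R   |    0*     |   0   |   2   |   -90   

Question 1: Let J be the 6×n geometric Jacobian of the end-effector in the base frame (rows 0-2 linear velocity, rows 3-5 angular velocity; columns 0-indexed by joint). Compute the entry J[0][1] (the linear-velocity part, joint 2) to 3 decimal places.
axis z_1 = (0.5000,0.8660,0.0000); lever o_n−o_1 = (2.7071,-0.9566,-3.4750)
cross product → J_v[:, 1] = (-3.0094,1.7375,-2.8227)
J_ω[:, 1] = z_1
entry J[0][1] = -3.0094

-3.009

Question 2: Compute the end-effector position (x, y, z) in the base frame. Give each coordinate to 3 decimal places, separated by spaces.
after link 1: o_1 = (0.0000, 0.0000, 4.0000)
after link 2: o_2 = (2.2500, 2.1651, 3.5000)
after link 3: o_3 = (6.2185, 3.1398, 2.9518)
after link 4: o_4 = (4.6276, 1.6089, 3.3054)
after link 5: o_5 = (4.3409, -1.0834, 1.6715)
after link 6: o_6 = (2.7071, -0.9566, 0.5250)

2.707 -0.957 0.525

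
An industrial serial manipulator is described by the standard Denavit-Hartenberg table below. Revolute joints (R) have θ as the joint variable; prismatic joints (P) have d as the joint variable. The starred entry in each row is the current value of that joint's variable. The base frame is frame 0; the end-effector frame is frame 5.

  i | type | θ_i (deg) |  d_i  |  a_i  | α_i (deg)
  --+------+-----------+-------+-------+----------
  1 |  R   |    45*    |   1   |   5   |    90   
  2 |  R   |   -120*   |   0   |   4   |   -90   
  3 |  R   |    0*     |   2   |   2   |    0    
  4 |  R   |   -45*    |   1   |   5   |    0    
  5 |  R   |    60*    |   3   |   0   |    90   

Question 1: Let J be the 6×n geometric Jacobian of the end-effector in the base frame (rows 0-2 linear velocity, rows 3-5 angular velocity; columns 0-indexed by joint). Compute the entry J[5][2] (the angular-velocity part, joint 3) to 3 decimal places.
axis z_2 = (0.6124,0.6124,-0.5000); lever o_n−o_2 = (4.2171,-0.7829,-7.7939)
cross product → J_v[:, 2] = (-5.1642,2.6642,-3.0619)
J_ω[:, 2] = z_2
entry J[5][2] = -0.5000

-0.500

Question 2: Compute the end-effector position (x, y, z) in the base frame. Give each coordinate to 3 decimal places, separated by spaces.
after link 1: o_1 = (3.5355, 3.5355, 1.0000)
after link 2: o_2 = (2.1213, 2.1213, -2.4641)
after link 3: o_3 = (2.6390, 2.6390, -5.1962)
after link 4: o_4 = (4.5013, -0.4987, -8.7580)
after link 5: o_5 = (6.3384, 1.3384, -10.2580)

6.338 1.338 -10.258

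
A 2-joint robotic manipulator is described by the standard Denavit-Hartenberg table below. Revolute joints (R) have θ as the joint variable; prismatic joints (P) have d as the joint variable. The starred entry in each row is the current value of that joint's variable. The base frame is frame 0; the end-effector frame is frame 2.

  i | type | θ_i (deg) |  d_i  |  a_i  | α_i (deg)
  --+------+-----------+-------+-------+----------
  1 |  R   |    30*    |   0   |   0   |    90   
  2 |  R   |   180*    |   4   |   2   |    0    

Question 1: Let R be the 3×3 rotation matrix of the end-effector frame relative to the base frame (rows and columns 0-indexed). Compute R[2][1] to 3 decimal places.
End-effector y-axis (col 1 of R) = (-0.0000,-0.0000,-1.0000)
R[2][1] = -1.0000

-1.000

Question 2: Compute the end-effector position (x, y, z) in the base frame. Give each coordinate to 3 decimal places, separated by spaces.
after link 1: o_1 = (0.0000, 0.0000, 0.0000)
after link 2: o_2 = (0.2679, -4.4641, 0.0000)

0.268 -4.464 0.000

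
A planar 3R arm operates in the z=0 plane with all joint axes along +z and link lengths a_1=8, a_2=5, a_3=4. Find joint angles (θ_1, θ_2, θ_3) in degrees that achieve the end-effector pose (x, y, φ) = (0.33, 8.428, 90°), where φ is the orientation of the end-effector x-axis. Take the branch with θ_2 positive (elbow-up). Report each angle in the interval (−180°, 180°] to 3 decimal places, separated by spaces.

51.476 150.003 -111.478

wrist centre = target − a_3·(cos φ, sin φ) = (0.3300, 4.4280)
cos θ_2 = (19.7161−8²−5²)/(2·8·5) = -0.8660; θ_2 = 150.0027° (elbow-up)
β = atan2(4.4280,0.3300) = 85.7379°; ψ = atan2(2.4998,3.6698) = 34.2623°
θ_1 = β − ψ = 51.4756°
θ_3 = φ − θ_1 − θ_2 = -111.4783° (wrapped to (-180°,180°])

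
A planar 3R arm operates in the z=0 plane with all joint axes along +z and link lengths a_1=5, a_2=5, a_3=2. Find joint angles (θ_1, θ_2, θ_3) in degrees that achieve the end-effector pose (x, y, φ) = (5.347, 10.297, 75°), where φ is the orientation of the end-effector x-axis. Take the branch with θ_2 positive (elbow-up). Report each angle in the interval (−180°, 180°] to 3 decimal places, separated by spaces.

wrist centre = target − a_3·(cos φ, sin φ) = (4.8294, 8.3651)
cos θ_2 = (93.2984−5²−5²)/(2·5·5) = 0.8660; θ_2 = 30.0065° (elbow-up)
β = atan2(8.3651,4.8294) = 60.0013°; ψ = atan2(2.5005,9.3298) = 15.0032°
θ_1 = β − ψ = 44.9981°
θ_3 = φ − θ_1 − θ_2 = -0.0046° (wrapped to (-180°,180°])

44.998 30.006 -0.005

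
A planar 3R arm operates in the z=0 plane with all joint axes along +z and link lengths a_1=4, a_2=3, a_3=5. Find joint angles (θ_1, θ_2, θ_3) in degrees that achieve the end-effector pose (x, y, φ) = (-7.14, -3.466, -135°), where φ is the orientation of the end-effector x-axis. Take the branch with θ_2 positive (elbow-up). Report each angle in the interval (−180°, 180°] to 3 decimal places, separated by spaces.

132.791 120.008 -27.799

wrist centre = target − a_3·(cos φ, sin φ) = (-3.6045, 0.0695)
cos θ_2 = (12.9970−4²−3²)/(2·4·3) = -0.5001; θ_2 = 120.0082° (elbow-up)
β = atan2(0.0695,-3.6045) = 178.8948°; ψ = atan2(2.5979,2.4996) = 46.1040°
θ_1 = β − ψ = 132.7908°
θ_3 = φ − θ_1 − θ_2 = -27.7991° (wrapped to (-180°,180°])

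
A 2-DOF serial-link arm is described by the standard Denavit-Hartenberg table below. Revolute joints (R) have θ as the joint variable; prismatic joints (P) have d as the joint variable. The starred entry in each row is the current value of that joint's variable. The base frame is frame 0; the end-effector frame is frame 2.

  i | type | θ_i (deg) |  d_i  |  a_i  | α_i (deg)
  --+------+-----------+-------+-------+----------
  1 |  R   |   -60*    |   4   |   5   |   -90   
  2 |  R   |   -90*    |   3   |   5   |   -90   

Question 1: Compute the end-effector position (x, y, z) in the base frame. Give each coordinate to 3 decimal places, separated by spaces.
after link 1: o_1 = (2.5000, -4.3301, 4.0000)
after link 2: o_2 = (5.0981, -2.8301, 9.0000)

5.098 -2.830 9.000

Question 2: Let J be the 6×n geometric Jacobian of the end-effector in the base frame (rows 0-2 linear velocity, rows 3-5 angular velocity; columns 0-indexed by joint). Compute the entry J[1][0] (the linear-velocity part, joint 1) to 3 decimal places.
axis z_0 = ẑ; lever o_n−o_0 = (5.0981,-2.8301,9.0000)
cross product → J_v[:, 0] = (2.8301,5.0981,-0.0000)
J_ω[:, 0] = z_0
entry J[1][0] = 5.0981

5.098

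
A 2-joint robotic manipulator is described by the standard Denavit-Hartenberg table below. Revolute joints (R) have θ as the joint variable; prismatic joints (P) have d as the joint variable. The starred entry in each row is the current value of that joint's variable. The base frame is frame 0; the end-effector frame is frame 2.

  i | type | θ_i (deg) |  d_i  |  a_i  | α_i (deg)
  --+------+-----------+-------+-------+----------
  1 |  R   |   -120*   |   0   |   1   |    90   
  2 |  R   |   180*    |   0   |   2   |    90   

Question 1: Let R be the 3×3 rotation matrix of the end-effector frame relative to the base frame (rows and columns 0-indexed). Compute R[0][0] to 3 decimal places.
0.500

End-effector x-axis (col 0 of R) = (0.5000,0.8660,0.0000)
R[0][0] = 0.5000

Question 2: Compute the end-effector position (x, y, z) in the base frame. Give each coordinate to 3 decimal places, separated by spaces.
0.500 0.866 0.000

after link 1: o_1 = (-0.5000, -0.8660, 0.0000)
after link 2: o_2 = (0.5000, 0.8660, 0.0000)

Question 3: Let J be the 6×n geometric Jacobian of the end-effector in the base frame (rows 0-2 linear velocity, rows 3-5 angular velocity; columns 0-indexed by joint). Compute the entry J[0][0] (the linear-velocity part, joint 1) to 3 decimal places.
axis z_0 = ẑ; lever o_n−o_0 = (0.5000,0.8660,0.0000)
cross product → J_v[:, 0] = (-0.8660,0.5000,0.0000)
J_ω[:, 0] = z_0
entry J[0][0] = -0.8660

-0.866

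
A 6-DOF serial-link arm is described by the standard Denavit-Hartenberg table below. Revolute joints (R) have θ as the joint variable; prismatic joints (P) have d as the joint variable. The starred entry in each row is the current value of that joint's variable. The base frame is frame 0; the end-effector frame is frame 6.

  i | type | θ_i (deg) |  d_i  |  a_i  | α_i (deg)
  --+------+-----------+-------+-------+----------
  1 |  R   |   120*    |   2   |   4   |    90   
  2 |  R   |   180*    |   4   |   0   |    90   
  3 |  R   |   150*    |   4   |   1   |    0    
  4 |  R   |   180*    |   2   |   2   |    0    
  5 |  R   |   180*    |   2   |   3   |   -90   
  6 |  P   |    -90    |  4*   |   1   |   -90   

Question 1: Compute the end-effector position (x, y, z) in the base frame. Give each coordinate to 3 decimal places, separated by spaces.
after link 1: o_1 = (-2.0000, 3.4641, 2.0000)
after link 2: o_2 = (1.4641, 5.4641, 2.0000)
after link 3: o_3 = (1.4641, 6.4641, 6.0000)
after link 4: o_4 = (1.4641, 4.4641, 8.0000)
after link 5: o_5 = (1.4641, 7.4641, 10.0000)
after link 6: o_6 = (-2.5359, 7.4641, 11.0000)

-2.536 7.464 11.000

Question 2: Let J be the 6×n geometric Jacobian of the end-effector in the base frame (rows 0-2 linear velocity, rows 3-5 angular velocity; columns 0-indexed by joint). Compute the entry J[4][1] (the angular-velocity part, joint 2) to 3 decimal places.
axis z_1 = (0.8660,0.5000,0.0000); lever o_n−o_1 = (-0.5359,4.0000,9.0000)
cross product → J_v[:, 1] = (4.5000,-7.7942,3.7321)
J_ω[:, 1] = z_1
entry J[4][1] = 0.5000

0.500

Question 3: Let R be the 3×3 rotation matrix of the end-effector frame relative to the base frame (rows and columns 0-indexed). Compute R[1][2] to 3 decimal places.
1.000

End-effector z-axis (col 2 of R) = (0.0000,1.0000,-0.0000)
R[1][2] = 1.0000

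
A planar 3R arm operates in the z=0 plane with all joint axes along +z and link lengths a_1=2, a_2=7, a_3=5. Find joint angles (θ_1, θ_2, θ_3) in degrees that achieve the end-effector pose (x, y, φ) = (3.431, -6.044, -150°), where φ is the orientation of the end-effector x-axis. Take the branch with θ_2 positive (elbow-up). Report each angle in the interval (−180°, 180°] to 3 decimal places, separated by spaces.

wrist centre = target − a_3·(cos φ, sin φ) = (7.7611, -3.5440)
cos θ_2 = (72.7950−2²−7²)/(2·2·7) = 0.7070; θ_2 = 45.0115° (elbow-up)
β = atan2(-3.5440,7.7611) = -24.5431°; ψ = atan2(4.9507,6.9488) = 35.4685°
θ_1 = β − ψ = -60.0116°
θ_3 = φ − θ_1 − θ_2 = -134.9999° (wrapped to (-180°,180°])

-60.012 45.011 -135.000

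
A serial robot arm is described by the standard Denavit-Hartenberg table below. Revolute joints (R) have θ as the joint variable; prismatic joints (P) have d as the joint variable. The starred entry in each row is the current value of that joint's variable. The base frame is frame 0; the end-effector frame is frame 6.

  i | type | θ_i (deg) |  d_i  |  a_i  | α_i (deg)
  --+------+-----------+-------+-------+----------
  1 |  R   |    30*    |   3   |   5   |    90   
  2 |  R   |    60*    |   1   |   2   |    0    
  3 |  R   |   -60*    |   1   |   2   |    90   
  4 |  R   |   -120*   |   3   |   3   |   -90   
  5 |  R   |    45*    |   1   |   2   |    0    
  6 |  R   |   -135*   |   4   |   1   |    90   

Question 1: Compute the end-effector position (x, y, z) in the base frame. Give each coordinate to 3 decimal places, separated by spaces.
after link 1: o_1 = (4.3301, 2.5000, 3.0000)
after link 2: o_2 = (5.6962, 2.1340, 4.7321)
after link 3: o_3 = (7.9282, 2.2679, 4.7321)
after link 4: o_4 = (5.3301, 3.7679, 1.7321)
after link 5: o_5 = (4.6054, 5.3411, 3.1463)
after link 6: o_6 = (6.6054, 8.8052, 2.1463)

6.605 8.805 2.146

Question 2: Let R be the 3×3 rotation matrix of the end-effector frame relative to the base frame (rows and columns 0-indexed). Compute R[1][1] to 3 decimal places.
End-effector y-axis (col 1 of R) = (0.5000,0.8660,-0.0000)
R[1][1] = 0.8660

0.866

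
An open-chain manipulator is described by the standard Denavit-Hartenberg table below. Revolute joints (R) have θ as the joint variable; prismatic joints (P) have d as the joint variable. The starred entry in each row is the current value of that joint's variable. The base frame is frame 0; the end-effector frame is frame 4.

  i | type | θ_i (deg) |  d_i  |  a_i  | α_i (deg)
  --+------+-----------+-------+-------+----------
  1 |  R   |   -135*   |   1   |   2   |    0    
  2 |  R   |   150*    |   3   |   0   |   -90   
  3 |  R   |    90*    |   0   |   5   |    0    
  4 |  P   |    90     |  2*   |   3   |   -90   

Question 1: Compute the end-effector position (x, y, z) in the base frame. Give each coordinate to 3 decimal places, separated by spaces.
-4.830 -0.259 -1.000

after link 1: o_1 = (-1.4142, -1.4142, 1.0000)
after link 2: o_2 = (-1.4142, -1.4142, 4.0000)
after link 3: o_3 = (-1.4142, -1.4142, -1.0000)
after link 4: o_4 = (-4.8296, -0.2588, -1.0000)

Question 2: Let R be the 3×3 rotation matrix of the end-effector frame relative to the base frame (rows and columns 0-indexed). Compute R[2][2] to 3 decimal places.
1.000

End-effector z-axis (col 2 of R) = (-0.0000,-0.0000,1.0000)
R[2][2] = 1.0000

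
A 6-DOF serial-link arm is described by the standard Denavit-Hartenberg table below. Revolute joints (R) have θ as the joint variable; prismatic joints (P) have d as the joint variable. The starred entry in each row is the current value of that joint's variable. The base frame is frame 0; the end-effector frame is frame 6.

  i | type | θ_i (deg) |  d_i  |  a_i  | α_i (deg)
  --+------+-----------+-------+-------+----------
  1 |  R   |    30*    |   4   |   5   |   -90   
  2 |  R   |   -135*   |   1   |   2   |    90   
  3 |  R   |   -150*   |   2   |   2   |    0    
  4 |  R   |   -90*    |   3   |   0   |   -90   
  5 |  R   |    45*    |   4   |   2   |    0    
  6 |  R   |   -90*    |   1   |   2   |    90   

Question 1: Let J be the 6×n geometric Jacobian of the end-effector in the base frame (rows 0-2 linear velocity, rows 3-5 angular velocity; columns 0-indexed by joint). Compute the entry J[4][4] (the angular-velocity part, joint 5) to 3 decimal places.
axis z_4 = (0.7803,-0.1268,-0.6124); lever o_n−o_4 = (3.5429,1.9872,-4.0619)
cross product → J_v[:, 4] = (1.7321,1.0000,2.0000)
J_ω[:, 4] = z_4
entry J[4][4] = -0.1268

-0.127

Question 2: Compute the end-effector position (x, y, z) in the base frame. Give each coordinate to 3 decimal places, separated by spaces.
4.647 2.625 -3.408

after link 1: o_1 = (4.3301, 2.5000, 4.0000)
after link 2: o_2 = (2.6054, 2.6589, 5.4142)
after link 3: o_3 = (2.9413, 1.6982, 2.7753)
after link 4: o_4 = (1.1042, 0.6375, 0.6539)
after link 5: o_5 = (4.9122, 1.9409, -1.2956)
after link 6: o_6 = (4.6471, 2.6247, -3.4079)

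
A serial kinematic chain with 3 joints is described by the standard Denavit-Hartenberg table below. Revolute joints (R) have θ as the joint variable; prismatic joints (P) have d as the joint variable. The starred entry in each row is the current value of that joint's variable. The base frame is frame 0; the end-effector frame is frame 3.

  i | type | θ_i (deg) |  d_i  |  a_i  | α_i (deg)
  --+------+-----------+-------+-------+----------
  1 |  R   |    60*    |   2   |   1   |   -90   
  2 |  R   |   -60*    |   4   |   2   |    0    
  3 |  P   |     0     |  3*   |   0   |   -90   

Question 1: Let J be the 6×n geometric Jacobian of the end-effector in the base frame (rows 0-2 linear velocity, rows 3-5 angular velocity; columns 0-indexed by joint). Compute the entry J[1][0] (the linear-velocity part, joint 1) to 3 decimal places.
axis z_0 = ẑ; lever o_n−o_0 = (-5.0622,5.2321,3.7321)
cross product → J_v[:, 0] = (-5.2321,-5.0622,0.0000)
J_ω[:, 0] = z_0
entry J[1][0] = -5.0622

-5.062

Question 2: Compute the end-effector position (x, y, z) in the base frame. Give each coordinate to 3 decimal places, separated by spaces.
after link 1: o_1 = (0.5000, 0.8660, 2.0000)
after link 2: o_2 = (-2.4641, 3.7321, 3.7321)
after link 3: o_3 = (-5.0622, 5.2321, 3.7321)

-5.062 5.232 3.732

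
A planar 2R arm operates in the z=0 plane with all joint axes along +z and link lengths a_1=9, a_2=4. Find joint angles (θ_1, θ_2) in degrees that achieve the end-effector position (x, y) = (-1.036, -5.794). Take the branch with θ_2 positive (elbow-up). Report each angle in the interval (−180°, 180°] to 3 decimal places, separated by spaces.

-120.000 150.004

cos θ_2 = (34.6437−9²−4²)/(2·9·4) = -0.8661; θ_2 = 150.0039° (elbow-up)
β = atan2(-5.7940,-1.0360) = -100.1377°; ψ = atan2(1.9998,5.5358) = 19.8620°
θ_1 = β − ψ = -119.9997°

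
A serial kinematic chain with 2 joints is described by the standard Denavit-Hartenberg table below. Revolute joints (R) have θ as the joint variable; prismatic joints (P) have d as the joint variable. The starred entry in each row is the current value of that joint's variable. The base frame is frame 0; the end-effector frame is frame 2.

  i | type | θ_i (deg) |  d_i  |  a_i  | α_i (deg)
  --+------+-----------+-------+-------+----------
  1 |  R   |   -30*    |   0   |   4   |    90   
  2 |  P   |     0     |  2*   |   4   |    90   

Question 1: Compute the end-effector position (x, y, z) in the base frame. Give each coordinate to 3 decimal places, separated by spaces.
after link 1: o_1 = (3.4641, -2.0000, 0.0000)
after link 2: o_2 = (5.9282, -5.7321, 0.0000)

5.928 -5.732 0.000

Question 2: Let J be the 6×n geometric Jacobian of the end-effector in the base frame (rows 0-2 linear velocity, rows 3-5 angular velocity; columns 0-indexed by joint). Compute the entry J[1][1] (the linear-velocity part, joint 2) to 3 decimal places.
-0.866

prismatic axis z_1 = (-0.5000,-0.8660,0.0000)
J_v[:, 1] = z_1; J_ω[:, 1] = (0,0,0)
entry J[1][1] = -0.8660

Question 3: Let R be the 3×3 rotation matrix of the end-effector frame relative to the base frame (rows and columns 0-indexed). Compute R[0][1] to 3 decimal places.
End-effector y-axis (col 1 of R) = (-0.5000,-0.8660,0.0000)
R[0][1] = -0.5000

-0.500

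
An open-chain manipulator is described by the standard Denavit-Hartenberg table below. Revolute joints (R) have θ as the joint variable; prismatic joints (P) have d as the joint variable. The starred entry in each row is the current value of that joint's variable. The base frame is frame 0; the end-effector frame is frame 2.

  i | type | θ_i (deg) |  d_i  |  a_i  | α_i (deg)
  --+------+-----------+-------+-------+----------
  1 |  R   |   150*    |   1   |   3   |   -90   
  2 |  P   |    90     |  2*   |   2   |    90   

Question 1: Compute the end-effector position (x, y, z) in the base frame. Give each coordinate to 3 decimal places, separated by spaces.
after link 1: o_1 = (-2.5981, 1.5000, 1.0000)
after link 2: o_2 = (-3.5981, -0.2321, -1.0000)

-3.598 -0.232 -1.000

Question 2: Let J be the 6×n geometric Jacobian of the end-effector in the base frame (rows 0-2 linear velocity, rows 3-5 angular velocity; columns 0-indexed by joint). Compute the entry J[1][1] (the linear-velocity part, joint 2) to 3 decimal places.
prismatic axis z_1 = (-0.5000,-0.8660,0.0000)
J_v[:, 1] = z_1; J_ω[:, 1] = (0,0,0)
entry J[1][1] = -0.8660

-0.866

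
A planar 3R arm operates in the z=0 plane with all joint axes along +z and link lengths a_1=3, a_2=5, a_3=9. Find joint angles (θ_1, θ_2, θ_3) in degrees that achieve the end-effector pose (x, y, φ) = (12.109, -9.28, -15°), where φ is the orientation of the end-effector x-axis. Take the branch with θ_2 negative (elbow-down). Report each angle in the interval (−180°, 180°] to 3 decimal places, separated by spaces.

-44.991 -30.010 60.001

wrist centre = target − a_3·(cos φ, sin φ) = (3.4157, -6.9506)
cos θ_2 = (59.9780−3²−5²)/(2·3·5) = 0.8659; θ_2 = -30.0105° (elbow-down)
β = atan2(-6.9506,3.4157) = -63.8296°; ψ = atan2(-2.5008,7.3297) = -18.8390°
θ_1 = β − ψ = -44.9907°
θ_3 = φ − θ_1 − θ_2 = 60.0011° (wrapped to (-180°,180°])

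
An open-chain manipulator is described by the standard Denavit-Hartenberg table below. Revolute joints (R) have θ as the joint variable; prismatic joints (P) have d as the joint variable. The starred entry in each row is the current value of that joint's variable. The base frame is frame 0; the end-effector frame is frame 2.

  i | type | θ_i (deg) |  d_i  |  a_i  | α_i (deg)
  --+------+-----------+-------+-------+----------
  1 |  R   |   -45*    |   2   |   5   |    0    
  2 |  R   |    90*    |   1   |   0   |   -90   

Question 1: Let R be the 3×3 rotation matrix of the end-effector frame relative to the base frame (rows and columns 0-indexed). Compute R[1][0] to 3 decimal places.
0.707

End-effector x-axis (col 0 of R) = (0.7071,0.7071,0.0000)
R[1][0] = 0.7071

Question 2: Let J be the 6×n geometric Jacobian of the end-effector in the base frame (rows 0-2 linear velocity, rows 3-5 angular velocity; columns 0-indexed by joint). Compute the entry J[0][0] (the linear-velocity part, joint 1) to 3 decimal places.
axis z_0 = ẑ; lever o_n−o_0 = (3.5355,-3.5355,3.0000)
cross product → J_v[:, 0] = (3.5355,3.5355,-0.0000)
J_ω[:, 0] = z_0
entry J[0][0] = 3.5355

3.536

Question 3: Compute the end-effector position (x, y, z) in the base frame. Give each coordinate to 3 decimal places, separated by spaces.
3.536 -3.536 3.000

after link 1: o_1 = (3.5355, -3.5355, 2.0000)
after link 2: o_2 = (3.5355, -3.5355, 3.0000)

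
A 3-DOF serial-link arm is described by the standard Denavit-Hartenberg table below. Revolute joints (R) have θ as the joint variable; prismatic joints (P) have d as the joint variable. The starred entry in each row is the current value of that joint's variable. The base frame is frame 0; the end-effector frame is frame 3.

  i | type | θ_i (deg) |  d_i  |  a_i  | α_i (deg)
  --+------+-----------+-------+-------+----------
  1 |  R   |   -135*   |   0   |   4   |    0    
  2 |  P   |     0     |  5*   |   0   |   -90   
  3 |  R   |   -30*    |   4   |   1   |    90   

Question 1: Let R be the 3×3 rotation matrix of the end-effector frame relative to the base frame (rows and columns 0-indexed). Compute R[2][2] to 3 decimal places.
End-effector z-axis (col 2 of R) = (0.3536,0.3536,0.8660)
R[2][2] = 0.8660

0.866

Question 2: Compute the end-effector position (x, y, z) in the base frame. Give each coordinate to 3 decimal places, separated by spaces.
-0.612 -6.269 5.500

after link 1: o_1 = (-2.8284, -2.8284, 0.0000)
after link 2: o_2 = (-2.8284, -2.8284, 5.0000)
after link 3: o_3 = (-0.6124, -6.2692, 5.5000)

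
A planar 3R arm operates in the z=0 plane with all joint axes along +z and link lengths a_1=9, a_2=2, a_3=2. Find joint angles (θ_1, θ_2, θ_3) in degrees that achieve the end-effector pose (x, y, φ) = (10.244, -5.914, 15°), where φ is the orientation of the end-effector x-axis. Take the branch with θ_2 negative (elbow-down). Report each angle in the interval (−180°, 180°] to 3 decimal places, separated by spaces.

-29.999 -44.996 89.994

wrist centre = target − a_3·(cos φ, sin φ) = (8.3121, -6.4316)
cos θ_2 = (110.4578−9²−2²)/(2·9·2) = 0.7072; θ_2 = -44.9956° (elbow-down)
β = atan2(-6.4316,8.3121) = -37.7314°; ψ = atan2(-1.4141,10.4143) = -7.7326°
θ_1 = β − ψ = -29.9988°
θ_3 = φ − θ_1 − θ_2 = 89.9944° (wrapped to (-180°,180°])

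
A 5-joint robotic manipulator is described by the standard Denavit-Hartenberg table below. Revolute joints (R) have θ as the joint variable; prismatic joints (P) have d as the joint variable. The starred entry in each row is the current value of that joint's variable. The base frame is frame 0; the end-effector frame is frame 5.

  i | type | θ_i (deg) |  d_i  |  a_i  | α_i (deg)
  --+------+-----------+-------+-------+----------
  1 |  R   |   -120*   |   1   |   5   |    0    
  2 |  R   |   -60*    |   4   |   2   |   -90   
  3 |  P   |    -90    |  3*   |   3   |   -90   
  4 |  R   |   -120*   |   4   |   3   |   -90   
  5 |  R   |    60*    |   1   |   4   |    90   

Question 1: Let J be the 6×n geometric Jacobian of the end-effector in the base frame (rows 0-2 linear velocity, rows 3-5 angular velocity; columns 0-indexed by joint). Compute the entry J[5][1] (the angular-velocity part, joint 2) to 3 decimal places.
1.000

axis z_1 = (0.0000,0.0000,1.0000); lever o_n−o_1 = (-2.5359,-7.8301,5.3660)
cross product → J_v[:, 1] = (7.8301,-2.5359,0.0000)
J_ω[:, 1] = z_1
entry J[5][1] = 1.0000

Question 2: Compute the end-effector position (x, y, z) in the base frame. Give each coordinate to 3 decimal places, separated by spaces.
-5.036 -12.160 6.366

after link 1: o_1 = (-2.5000, -4.3301, 1.0000)
after link 2: o_2 = (-4.5000, -4.3301, 5.0000)
after link 3: o_3 = (-4.5000, -7.3301, 8.0000)
after link 4: o_4 = (-8.5000, -9.9282, 6.5000)
after link 5: o_5 = (-5.0359, -12.1603, 6.3660)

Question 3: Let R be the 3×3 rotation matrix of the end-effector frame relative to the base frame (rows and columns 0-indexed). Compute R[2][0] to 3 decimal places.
End-effector x-axis (col 0 of R) = (0.8660,-0.4330,-0.2500)
R[2][0] = -0.2500

-0.250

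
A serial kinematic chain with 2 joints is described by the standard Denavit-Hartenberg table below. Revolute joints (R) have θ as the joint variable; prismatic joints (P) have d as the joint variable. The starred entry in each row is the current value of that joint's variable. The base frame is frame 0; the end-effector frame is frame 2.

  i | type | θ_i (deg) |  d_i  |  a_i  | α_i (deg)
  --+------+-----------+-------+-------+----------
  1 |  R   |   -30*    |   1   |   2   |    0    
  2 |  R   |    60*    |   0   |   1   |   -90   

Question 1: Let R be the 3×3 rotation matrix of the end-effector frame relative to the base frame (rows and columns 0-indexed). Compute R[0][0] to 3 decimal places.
0.866

End-effector x-axis (col 0 of R) = (0.8660,0.5000,0.0000)
R[0][0] = 0.8660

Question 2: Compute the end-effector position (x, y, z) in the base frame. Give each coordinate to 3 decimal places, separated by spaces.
after link 1: o_1 = (1.7321, -1.0000, 1.0000)
after link 2: o_2 = (2.5981, -0.5000, 1.0000)

2.598 -0.500 1.000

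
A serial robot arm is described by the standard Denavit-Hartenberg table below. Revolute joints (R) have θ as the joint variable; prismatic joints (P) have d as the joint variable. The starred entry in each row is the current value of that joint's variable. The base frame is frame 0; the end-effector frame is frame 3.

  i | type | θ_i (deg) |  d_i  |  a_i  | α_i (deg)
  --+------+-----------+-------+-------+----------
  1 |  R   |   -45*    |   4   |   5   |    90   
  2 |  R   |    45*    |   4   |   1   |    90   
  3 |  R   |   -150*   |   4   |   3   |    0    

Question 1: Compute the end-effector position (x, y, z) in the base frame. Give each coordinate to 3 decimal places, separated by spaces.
2.969 -6.504 0.042

after link 1: o_1 = (3.5355, -3.5355, 4.0000)
after link 2: o_2 = (1.2071, -6.8640, 4.7071)
after link 3: o_3 = (2.9687, -6.5043, 0.0416)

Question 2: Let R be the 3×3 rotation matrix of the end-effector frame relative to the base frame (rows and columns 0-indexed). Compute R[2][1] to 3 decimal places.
0.354

End-effector y-axis (col 1 of R) = (0.8624,0.3624,0.3536)
R[2][1] = 0.3536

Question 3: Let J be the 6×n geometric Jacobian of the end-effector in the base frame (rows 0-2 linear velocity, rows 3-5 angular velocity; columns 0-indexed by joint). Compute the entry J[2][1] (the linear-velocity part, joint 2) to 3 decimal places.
1.698

axis z_1 = (-0.7071,-0.7071,0.0000); lever o_n−o_1 = (-0.5668,-2.9687,-3.9584)
cross product → J_v[:, 1] = (2.7990,-2.7990,1.6984)
J_ω[:, 1] = z_1
entry J[2][1] = 1.6984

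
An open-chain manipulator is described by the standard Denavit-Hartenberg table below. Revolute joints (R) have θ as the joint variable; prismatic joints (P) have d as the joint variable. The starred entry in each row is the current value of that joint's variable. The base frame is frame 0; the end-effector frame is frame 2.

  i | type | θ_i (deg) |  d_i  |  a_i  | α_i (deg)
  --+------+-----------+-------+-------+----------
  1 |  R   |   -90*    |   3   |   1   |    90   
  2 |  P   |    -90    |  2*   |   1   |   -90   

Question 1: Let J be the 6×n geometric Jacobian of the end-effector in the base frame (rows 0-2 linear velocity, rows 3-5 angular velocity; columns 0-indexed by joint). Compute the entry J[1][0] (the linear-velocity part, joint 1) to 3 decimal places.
axis z_0 = ẑ; lever o_n−o_0 = (-2.0000,-1.0000,2.0000)
cross product → J_v[:, 0] = (1.0000,-2.0000,0.0000)
J_ω[:, 0] = z_0
entry J[1][0] = -2.0000

-2.000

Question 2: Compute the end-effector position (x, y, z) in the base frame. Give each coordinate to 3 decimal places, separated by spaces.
after link 1: o_1 = (0.0000, -1.0000, 3.0000)
after link 2: o_2 = (-2.0000, -1.0000, 2.0000)

-2.000 -1.000 2.000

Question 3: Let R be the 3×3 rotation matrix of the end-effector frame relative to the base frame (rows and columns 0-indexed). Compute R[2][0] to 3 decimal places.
End-effector x-axis (col 0 of R) = (-0.0000,-0.0000,-1.0000)
R[2][0] = -1.0000

-1.000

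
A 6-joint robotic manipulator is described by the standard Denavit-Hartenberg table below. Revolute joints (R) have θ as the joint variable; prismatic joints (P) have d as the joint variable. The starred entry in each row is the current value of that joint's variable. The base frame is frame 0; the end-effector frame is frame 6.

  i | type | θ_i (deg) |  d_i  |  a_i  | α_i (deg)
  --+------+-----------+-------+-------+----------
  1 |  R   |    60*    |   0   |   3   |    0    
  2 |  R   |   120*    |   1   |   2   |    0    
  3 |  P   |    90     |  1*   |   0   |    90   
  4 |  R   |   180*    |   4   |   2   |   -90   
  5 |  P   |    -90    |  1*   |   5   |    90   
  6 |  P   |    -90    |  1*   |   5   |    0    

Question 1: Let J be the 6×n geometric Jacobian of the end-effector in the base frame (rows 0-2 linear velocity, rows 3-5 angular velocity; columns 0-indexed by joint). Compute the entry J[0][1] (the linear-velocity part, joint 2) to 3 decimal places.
axis z_1 = (0.0000,0.0000,1.0000); lever o_n−o_1 = (-11.0000,1.0000,6.0000)
cross product → J_v[:, 1] = (-1.0000,-11.0000,0.0000)
J_ω[:, 1] = z_1
entry J[0][1] = -1.0000

-1.000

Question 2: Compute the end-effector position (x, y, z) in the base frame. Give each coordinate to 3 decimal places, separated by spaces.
after link 1: o_1 = (1.5000, 2.5981, 0.0000)
after link 2: o_2 = (-0.5000, 2.5981, 1.0000)
after link 3: o_3 = (-0.5000, 2.5981, 2.0000)
after link 4: o_4 = (-4.5000, 4.5981, 2.0000)
after link 5: o_5 = (-9.5000, 4.5981, 1.0000)
after link 6: o_6 = (-9.5000, 3.5981, 6.0000)

-9.500 3.598 6.000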